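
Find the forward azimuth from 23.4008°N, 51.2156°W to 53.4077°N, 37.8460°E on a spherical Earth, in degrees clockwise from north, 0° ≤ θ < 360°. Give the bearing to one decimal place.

39.1°

Δλ = 37.8460 − -51.2156 = 89.0616°.
θ = atan2( sin Δλ · cos φ₂ , cos φ₁ · sin φ₂ − sin φ₁ · cos φ₂ · cos Δλ )
  = atan2(0.59604, 0.73298) = 39.117° → normalised to [0°, 360°): 39.117°.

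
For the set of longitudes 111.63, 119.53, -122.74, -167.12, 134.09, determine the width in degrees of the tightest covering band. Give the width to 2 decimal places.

Sort the longitudes: -167.12°, -122.74°, +111.63°, +119.53°, +134.09°.
Eastward gaps between consecutive values (wrapping around): 44.38°, 234.37°, 7.90°, 14.56°, 58.79°.
Largest gap = 234.37° ⇒ minimal covering band is its complement: 360° − 234.37° = 125.63°.
Band runs from +111.63° eastward to -122.74°, crossing the antimeridian.

125.63°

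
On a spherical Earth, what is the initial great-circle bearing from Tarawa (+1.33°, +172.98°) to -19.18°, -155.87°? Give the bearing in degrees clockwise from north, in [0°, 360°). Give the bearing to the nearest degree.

125°

Δλ = -155.87 − 172.98 = -328.85°; wrapped into (−180°, 180°]: 31.15°.
θ = atan2( sin Δλ · cos φ₂ , cos φ₁ · sin φ₂ − sin φ₁ · cos φ₂ · cos Δλ )
  = atan2(0.48857, -0.34721) = 125.400° → normalised to [0°, 360°): 125.400°.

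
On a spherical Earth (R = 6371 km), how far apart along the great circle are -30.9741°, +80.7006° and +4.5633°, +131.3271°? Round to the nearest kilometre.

Δλ = 131.3271 − 80.7006 = 50.6265°.
Δφ = 4.5633 − -30.9741 = 35.5374°.
a = sin²(Δφ/2) + cos φ₁ · cos φ₂ · sin²(Δλ/2) = 0.249379.
c = 2·atan2(√a, √(1−a)) = 1.04576 rad → d = 6371·c ≈ 6662.56 km.

6663 km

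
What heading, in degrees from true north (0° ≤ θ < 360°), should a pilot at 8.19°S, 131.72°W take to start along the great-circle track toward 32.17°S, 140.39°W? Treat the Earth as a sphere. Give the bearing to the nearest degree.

197°

Δλ = -140.39 − -131.72 = -8.67°.
θ = atan2( sin Δλ · cos φ₂ , cos φ₁ · sin φ₂ − sin φ₁ · cos φ₂ · cos Δλ )
  = atan2(-0.12760, -0.40780) = -162.625° → normalised to [0°, 360°): 197.375°.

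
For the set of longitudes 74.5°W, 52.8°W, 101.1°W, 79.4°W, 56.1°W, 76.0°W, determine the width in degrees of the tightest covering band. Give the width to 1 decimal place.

48.3°

Sort the longitudes: -101.1°, -79.4°, -76.0°, -74.5°, -56.1°, -52.8°.
Eastward gaps between consecutive values (wrapping around): 21.7°, 3.4°, 1.5°, 18.4°, 3.3°, 311.7°.
Largest gap = 311.7° ⇒ minimal covering band is its complement: 360° − 311.7° = 48.3°.
Band runs from -101.1° eastward to -52.8°.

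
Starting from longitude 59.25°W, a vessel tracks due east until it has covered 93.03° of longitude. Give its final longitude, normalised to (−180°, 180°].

33.78°E

Start at -59.25°; shift +93.03° → +33.78°.
+33.78° already lies in (−180°, 180°].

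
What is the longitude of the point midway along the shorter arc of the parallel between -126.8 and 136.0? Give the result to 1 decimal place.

Signed shortest Δλ from -126.8° to +136.0° is -97.2°.
Midpoint longitude = -126.8° + (-97.2°)/2 = -126.8° − 48.6° = -175.4°.
(The naïve average (-126.8 + +136.0)/2 = 4.6° is on the wrong side of the globe.)

-175.4°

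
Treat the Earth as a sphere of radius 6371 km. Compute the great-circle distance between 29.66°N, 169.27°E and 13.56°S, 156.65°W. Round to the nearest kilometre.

6037 km

Δλ = -156.65 − 169.27 = -325.92°; wrapped into (−180°, 180°]: 34.08°.
Δφ = -13.56 − 29.66 = -43.22°.
a = sin²(Δφ/2) + cos φ₁ · cos φ₂ · sin²(Δλ/2) = 0.208176.
c = 2·atan2(√a, √(1−a)) = 0.94758 rad → d = 6371·c ≈ 6037.05 km.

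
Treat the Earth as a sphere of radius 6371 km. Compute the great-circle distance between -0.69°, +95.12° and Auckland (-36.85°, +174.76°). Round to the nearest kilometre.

9041 km

Δλ = 174.76 − 95.12 = 79.64°.
Δφ = -36.85 − -0.69 = -36.16°.
a = sin²(Δφ/2) + cos φ₁ · cos φ₂ · sin²(Δλ/2) = 0.424442.
c = 2·atan2(√a, √(1−a)) = 1.41910 rad → d = 6371·c ≈ 9041.09 km.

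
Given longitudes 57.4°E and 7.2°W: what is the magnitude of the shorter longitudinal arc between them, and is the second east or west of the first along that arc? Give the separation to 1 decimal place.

Raw difference: -7.2 − 57.4 = -64.6°.
Normalise into (−180°, 180°]: -64.6° stays -64.6°.
Negative ⇒ the second point lies to the west; separation 64.6°.

64.6° west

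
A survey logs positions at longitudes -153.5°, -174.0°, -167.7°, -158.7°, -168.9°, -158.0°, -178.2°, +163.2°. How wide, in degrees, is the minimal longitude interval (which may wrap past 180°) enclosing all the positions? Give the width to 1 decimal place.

Sort the longitudes: -178.2°, -174.0°, -168.9°, -167.7°, -158.7°, -158.0°, -153.5°, +163.2°.
Eastward gaps between consecutive values (wrapping around): 4.2°, 5.1°, 1.2°, 9.0°, 0.7°, 4.5°, 316.7°, 18.6°.
Largest gap = 316.7° ⇒ minimal covering band is its complement: 360° − 316.7° = 43.3°.
Band runs from +163.2° eastward to -153.5°, crossing the antimeridian.

43.3°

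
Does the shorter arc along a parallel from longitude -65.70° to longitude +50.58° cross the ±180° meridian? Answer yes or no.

No

Signed shortest Δλ = ((50.58 − -65.70 + 180) mod 360) − 180 = 116.28°.
Going east by 116.28° from -65.70° reaches +50.58° without touching 180°.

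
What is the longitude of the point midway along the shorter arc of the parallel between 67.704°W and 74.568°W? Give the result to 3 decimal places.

Signed shortest Δλ from -67.704° to -74.568° is -6.864°.
Midpoint longitude = -67.704° + (-6.864°)/2 = -67.704° − 3.432° = -71.136°.

71.136°W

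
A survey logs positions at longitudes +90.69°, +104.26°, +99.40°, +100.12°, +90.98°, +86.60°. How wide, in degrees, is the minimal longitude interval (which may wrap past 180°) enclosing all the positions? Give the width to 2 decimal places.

17.66°

Sort the longitudes: +86.60°, +90.69°, +90.98°, +99.40°, +100.12°, +104.26°.
Eastward gaps between consecutive values (wrapping around): 4.09°, 0.29°, 8.42°, 0.72°, 4.14°, 342.34°.
Largest gap = 342.34° ⇒ minimal covering band is its complement: 360° − 342.34° = 17.66°.
Band runs from +86.60° eastward to +104.26°.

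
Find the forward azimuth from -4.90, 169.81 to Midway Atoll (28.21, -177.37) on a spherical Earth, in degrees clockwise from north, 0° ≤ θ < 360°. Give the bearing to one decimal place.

19.8°

Δλ = -177.37 − 169.81 = -347.18°; wrapped into (−180°, 180°]: 12.82°.
θ = atan2( sin Δλ · cos φ₂ , cos φ₁ · sin φ₂ − sin φ₁ · cos φ₂ · cos Δλ )
  = atan2(0.19553, 0.54437) = 19.758° → normalised to [0°, 360°): 19.758°.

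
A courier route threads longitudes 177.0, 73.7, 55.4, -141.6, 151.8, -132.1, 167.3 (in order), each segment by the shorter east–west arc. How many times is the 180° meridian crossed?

Leg 1: +177.0° → +73.7°, shortest Δλ = -103.3° (west) — does not cross 180°.
Leg 2: +73.7° → +55.4°, shortest Δλ = -18.3° (west) — does not cross 180°.
Leg 3: +55.4° → -141.6°, shortest Δλ = 163.0° (east) — crosses 180°.
Leg 4: -141.6° → +151.8°, shortest Δλ = -66.6° (west) — crosses 180°.
Leg 5: +151.8° → -132.1°, shortest Δλ = 76.1° (east) — crosses 180°.
Leg 6: -132.1° → +167.3°, shortest Δλ = -60.6° (west) — crosses 180°.
Total crossings: 4.

4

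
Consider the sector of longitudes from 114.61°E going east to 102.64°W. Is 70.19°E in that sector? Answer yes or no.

No

Band width going east from +114.61° to -102.64°: ((-102.64 − 114.61) mod 360) = 142.75°.
Offset of +70.19° east of the west edge: ((70.19 − 114.61) mod 360) = 315.58°.
315.58° > 142.75° ⇒ outside.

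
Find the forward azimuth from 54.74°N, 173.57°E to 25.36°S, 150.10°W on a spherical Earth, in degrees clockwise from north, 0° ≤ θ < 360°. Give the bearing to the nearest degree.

148°

Δλ = -150.10 − 173.57 = -323.67°; wrapped into (−180°, 180°]: 36.33°.
θ = atan2( sin Δλ · cos φ₂ , cos φ₁ · sin φ₂ − sin φ₁ · cos φ₂ · cos Δλ )
  = atan2(0.53534, -0.84168) = 147.542° → normalised to [0°, 360°): 147.542°.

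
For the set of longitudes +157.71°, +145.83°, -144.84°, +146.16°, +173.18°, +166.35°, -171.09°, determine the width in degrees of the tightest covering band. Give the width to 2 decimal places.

Sort the longitudes: -171.09°, -144.84°, +145.83°, +146.16°, +157.71°, +166.35°, +173.18°.
Eastward gaps between consecutive values (wrapping around): 26.25°, 290.67°, 0.33°, 11.55°, 8.64°, 6.83°, 15.73°.
Largest gap = 290.67° ⇒ minimal covering band is its complement: 360° − 290.67° = 69.33°.
Band runs from +145.83° eastward to -144.84°, crossing the antimeridian.

69.33°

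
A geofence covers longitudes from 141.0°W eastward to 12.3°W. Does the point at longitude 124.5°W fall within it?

Yes

Band width going east from -141.0° to -12.3°: ((-12.3 − -141.0) mod 360) = 128.7°.
Offset of -124.5° east of the west edge: ((-124.5 − -141.0) mod 360) = 16.5°.
16.5° ≤ 128.7° ⇒ inside.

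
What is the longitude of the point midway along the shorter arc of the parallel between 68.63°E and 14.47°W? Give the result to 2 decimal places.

27.08°E

Signed shortest Δλ from +68.63° to -14.47° is -83.10°.
Midpoint longitude = +68.63° + (-83.10°)/2 = +68.63° − 41.55° = +27.08°.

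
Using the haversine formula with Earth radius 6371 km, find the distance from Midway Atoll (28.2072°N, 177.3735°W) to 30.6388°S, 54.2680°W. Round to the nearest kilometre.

14558 km

Δλ = -54.2680 − -177.3735 = 123.1055°.
Δφ = -30.6388 − 28.2072 = -58.8460°.
a = sin²(Δφ/2) + cos φ₁ · cos φ₂ · sin²(Δλ/2) = 0.827503.
c = 2·atan2(√a, √(1−a)) = 2.28499 rad → d = 6371·c ≈ 14557.65 km.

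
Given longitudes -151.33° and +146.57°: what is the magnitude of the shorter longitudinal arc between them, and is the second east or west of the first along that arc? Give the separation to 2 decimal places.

Raw difference: 146.57 − -151.33 = 297.9°.
Normalise into (−180°, 180°]: 297.9° − 360° = -62.1°.
Negative ⇒ the second point lies to the west; separation 62.10°.

62.10° west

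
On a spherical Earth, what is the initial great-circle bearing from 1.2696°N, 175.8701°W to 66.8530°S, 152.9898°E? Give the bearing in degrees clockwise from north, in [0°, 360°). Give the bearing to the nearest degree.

Δλ = 152.9898 − -175.8701 = 328.8599°; wrapped into (−180°, 180°]: -31.1401°.
θ = atan2( sin Δλ · cos φ₂ , cos φ₁ · sin φ₂ − sin φ₁ · cos φ₂ · cos Δλ )
  = atan2(-0.20328, -0.92673) = -167.628° → normalised to [0°, 360°): 192.372°.

192°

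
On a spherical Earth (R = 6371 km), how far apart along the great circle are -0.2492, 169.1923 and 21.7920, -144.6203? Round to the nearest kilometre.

Δλ = -144.6203 − 169.1923 = -313.8126°; wrapped into (−180°, 180°]: 46.1874°.
Δφ = 21.7920 − -0.2492 = 22.0412°.
a = sin²(Δφ/2) + cos φ₁ · cos φ₂ · sin²(Δλ/2) = 0.179396.
c = 2·atan2(√a, √(1−a)) = 0.87473 rad → d = 6371·c ≈ 5572.88 km.

5573 km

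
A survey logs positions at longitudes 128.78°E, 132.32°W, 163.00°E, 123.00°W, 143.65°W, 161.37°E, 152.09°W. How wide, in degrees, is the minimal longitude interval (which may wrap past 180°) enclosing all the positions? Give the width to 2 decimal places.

108.22°

Sort the longitudes: -152.09°, -143.65°, -132.32°, -123.00°, +128.78°, +161.37°, +163.00°.
Eastward gaps between consecutive values (wrapping around): 8.44°, 11.33°, 9.32°, 251.78°, 32.59°, 1.63°, 44.91°.
Largest gap = 251.78° ⇒ minimal covering band is its complement: 360° − 251.78° = 108.22°.
Band runs from +128.78° eastward to -123.00°, crossing the antimeridian.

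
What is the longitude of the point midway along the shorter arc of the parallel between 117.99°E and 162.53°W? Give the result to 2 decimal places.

Signed shortest Δλ from +117.99° to -162.53° is +79.48°.
Midpoint longitude = +117.99° + (+79.48°)/2 = +117.99° + 39.74° = +157.73°.
(The naïve average (+117.99 + -162.53)/2 = -22.27° is on the wrong side of the globe.)

157.73°E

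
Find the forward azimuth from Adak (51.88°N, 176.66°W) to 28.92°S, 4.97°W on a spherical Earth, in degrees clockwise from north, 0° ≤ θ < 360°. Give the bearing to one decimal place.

Δλ = -4.97 − -176.66 = 171.69°.
θ = atan2( sin Δλ · cos φ₂ , cos φ₁ · sin φ₂ − sin φ₁ · cos φ₂ · cos Δλ )
  = atan2(0.12651, 0.38286) = 18.285° → normalised to [0°, 360°): 18.285°.

18.3°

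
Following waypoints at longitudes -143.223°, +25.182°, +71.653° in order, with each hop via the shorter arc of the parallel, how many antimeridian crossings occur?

Leg 1: -143.223° → +25.182°, shortest Δλ = 168.405° (east) — does not cross 180°.
Leg 2: +25.182° → +71.653°, shortest Δλ = 46.471° (east) — does not cross 180°.
Total crossings: 0.

0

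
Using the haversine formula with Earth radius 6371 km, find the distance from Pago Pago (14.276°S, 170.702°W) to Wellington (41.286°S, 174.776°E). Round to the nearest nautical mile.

1790 nmi

Δλ = 174.776 − -170.702 = 345.478°; wrapped into (−180°, 180°]: -14.522°.
Δφ = -41.286 − -14.276 = -27.010°.
a = sin²(Δφ/2) + cos φ₁ · cos φ₂ · sin²(Δλ/2) = 0.066169.
c = 2·atan2(√a, √(1−a)) = 0.52032 rad → d = 6371·c ≈ 3314.94 km ≈ 1789.92 nmi.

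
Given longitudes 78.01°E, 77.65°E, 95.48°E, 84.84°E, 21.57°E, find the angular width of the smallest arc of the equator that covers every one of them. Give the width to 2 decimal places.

Sort the longitudes: +21.57°, +77.65°, +78.01°, +84.84°, +95.48°.
Eastward gaps between consecutive values (wrapping around): 56.08°, 0.36°, 6.83°, 10.64°, 286.09°.
Largest gap = 286.09° ⇒ minimal covering band is its complement: 360° − 286.09° = 73.91°.
Band runs from +21.57° eastward to +95.48°.

73.91°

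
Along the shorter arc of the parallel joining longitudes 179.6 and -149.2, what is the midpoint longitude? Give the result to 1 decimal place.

-164.8°

Signed shortest Δλ from +179.6° to -149.2° is +31.2°.
Midpoint longitude = +179.6° + (+31.2°)/2 = +179.6° + 15.6° = +195.2°.
Normalise into (−180°, 180°]: -164.8°.
(The naïve average (+179.6 + -149.2)/2 = 15.2° is on the wrong side of the globe.)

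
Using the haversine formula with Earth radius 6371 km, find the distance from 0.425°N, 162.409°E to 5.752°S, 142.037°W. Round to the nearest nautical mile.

3351 nmi

Δλ = -142.037 − 162.409 = -304.446°; wrapped into (−180°, 180°]: 55.554°.
Δφ = -5.752 − 0.425 = -6.177°.
a = sin²(Δφ/2) + cos φ₁ · cos φ₂ · sin²(Δλ/2) = 0.218989.
c = 2·atan2(√a, √(1−a)) = 0.97397 rad → d = 6371·c ≈ 6205.15 km ≈ 3350.51 nmi.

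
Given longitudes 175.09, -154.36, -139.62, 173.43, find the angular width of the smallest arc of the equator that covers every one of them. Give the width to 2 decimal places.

Sort the longitudes: -154.36°, -139.62°, +173.43°, +175.09°.
Eastward gaps between consecutive values (wrapping around): 14.74°, 313.05°, 1.66°, 30.55°.
Largest gap = 313.05° ⇒ minimal covering band is its complement: 360° − 313.05° = 46.95°.
Band runs from +173.43° eastward to -139.62°, crossing the antimeridian.

46.95°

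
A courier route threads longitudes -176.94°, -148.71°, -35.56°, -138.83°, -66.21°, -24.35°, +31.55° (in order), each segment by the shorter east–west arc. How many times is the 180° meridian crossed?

Leg 1: -176.94° → -148.71°, shortest Δλ = 28.23° (east) — does not cross 180°.
Leg 2: -148.71° → -35.56°, shortest Δλ = 113.15° (east) — does not cross 180°.
Leg 3: -35.56° → -138.83°, shortest Δλ = -103.27° (west) — does not cross 180°.
Leg 4: -138.83° → -66.21°, shortest Δλ = 72.62° (east) — does not cross 180°.
Leg 5: -66.21° → -24.35°, shortest Δλ = 41.86° (east) — does not cross 180°.
Leg 6: -24.35° → +31.55°, shortest Δλ = 55.9° (east) — does not cross 180°.
Total crossings: 0.

0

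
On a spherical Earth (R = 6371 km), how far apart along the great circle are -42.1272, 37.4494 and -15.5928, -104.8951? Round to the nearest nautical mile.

Δλ = -104.8951 − 37.4494 = -142.3445°.
Δφ = -15.5928 − -42.1272 = 26.5344°.
a = sin²(Δφ/2) + cos φ₁ · cos φ₂ · sin²(Δλ/2) = 0.692627.
c = 2·atan2(√a, √(1−a)) = 1.96628 rad → d = 6371·c ≈ 12527.17 km ≈ 6764.13 nmi.

6764 nmi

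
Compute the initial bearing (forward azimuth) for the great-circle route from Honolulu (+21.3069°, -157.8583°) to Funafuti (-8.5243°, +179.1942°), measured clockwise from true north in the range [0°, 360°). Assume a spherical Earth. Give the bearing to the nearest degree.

219°

Δλ = 179.1942 − -157.8583 = 337.0525°; wrapped into (−180°, 180°]: -22.9475°.
θ = atan2( sin Δλ · cos φ₂ , cos φ₁ · sin φ₂ − sin φ₁ · cos φ₂ · cos Δλ )
  = atan2(-0.38558, -0.46901) = -140.576° → normalised to [0°, 360°): 219.424°.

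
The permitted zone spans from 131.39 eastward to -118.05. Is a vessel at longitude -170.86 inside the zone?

Band width going east from +131.39° to -118.05°: ((-118.05 − 131.39) mod 360) = 110.56°.
Offset of -170.86° east of the west edge: ((-170.86 − 131.39) mod 360) = 57.75°.
57.75° ≤ 110.56° ⇒ inside.

Yes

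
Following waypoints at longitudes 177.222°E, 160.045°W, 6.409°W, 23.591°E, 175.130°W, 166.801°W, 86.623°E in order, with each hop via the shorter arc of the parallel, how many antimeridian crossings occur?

3

Leg 1: +177.222° → -160.045°, shortest Δλ = 22.733° (east) — crosses 180°.
Leg 2: -160.045° → -6.409°, shortest Δλ = 153.636° (east) — does not cross 180°.
Leg 3: -6.409° → +23.591°, shortest Δλ = 30.0° (east) — does not cross 180°.
Leg 4: +23.591° → -175.130°, shortest Δλ = 161.279° (east) — crosses 180°.
Leg 5: -175.130° → -166.801°, shortest Δλ = 8.329° (east) — does not cross 180°.
Leg 6: -166.801° → +86.623°, shortest Δλ = -106.576° (west) — crosses 180°.
Total crossings: 3.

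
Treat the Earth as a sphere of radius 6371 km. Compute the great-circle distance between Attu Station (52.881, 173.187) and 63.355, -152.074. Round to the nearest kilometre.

2308 km

Δλ = -152.074 − 173.187 = -325.261°; wrapped into (−180°, 180°]: 34.739°.
Δφ = 63.355 − 52.881 = 10.474°.
a = sin²(Δφ/2) + cos φ₁ · cos φ₂ · sin²(Δλ/2) = 0.032451.
c = 2·atan2(√a, √(1−a)) = 0.36226 rad → d = 6371·c ≈ 2307.95 km.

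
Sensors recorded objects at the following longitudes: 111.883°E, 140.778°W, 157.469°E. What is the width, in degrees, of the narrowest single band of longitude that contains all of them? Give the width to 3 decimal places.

107.339°

Sort the longitudes: -140.778°, +111.883°, +157.469°.
Eastward gaps between consecutive values (wrapping around): 252.661°, 45.586°, 61.753°.
Largest gap = 252.661° ⇒ minimal covering band is its complement: 360° − 252.661° = 107.339°.
Band runs from +111.883° eastward to -140.778°, crossing the antimeridian.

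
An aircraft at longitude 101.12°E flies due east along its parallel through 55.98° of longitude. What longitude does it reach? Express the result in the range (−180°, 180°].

Start at +101.12°; shift +55.98° → +157.10°.
+157.10° already lies in (−180°, 180°].

157.10°E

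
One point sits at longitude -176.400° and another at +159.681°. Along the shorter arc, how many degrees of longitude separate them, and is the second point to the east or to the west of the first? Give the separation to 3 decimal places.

Raw difference: 159.681 − -176.400 = 336.081°.
Normalise into (−180°, 180°]: 336.081° − 360° = -23.919°.
Negative ⇒ the second point lies to the west; separation 23.919°.

23.919° west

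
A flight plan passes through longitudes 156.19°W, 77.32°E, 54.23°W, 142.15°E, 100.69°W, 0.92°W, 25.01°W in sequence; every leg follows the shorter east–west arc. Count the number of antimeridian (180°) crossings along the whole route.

3

Leg 1: -156.19° → +77.32°, shortest Δλ = -126.49° (west) — crosses 180°.
Leg 2: +77.32° → -54.23°, shortest Δλ = -131.55° (west) — does not cross 180°.
Leg 3: -54.23° → +142.15°, shortest Δλ = -163.62° (west) — crosses 180°.
Leg 4: +142.15° → -100.69°, shortest Δλ = 117.16° (east) — crosses 180°.
Leg 5: -100.69° → -0.92°, shortest Δλ = 99.77° (east) — does not cross 180°.
Leg 6: -0.92° → -25.01°, shortest Δλ = -24.09° (west) — does not cross 180°.
Total crossings: 3.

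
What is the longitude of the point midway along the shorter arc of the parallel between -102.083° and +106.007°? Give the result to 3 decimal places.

-178.038°

Signed shortest Δλ from -102.083° to +106.007° is -151.910°.
Midpoint longitude = -102.083° + (-151.910°)/2 = -102.083° − 75.955° = -178.038°.
(The naïve average (-102.083 + +106.007)/2 = 1.962° is on the wrong side of the globe.)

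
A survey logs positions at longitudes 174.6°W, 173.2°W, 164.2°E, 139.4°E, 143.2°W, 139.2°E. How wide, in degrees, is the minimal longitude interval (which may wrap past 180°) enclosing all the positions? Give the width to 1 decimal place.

Sort the longitudes: -174.6°, -173.2°, -143.2°, +139.2°, +139.4°, +164.2°.
Eastward gaps between consecutive values (wrapping around): 1.4°, 30.0°, 282.4°, 0.2°, 24.8°, 21.2°.
Largest gap = 282.4° ⇒ minimal covering band is its complement: 360° − 282.4° = 77.6°.
Band runs from +139.2° eastward to -143.2°, crossing the antimeridian.

77.6°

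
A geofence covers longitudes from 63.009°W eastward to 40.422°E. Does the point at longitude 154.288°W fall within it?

No

Band width going east from -63.009° to +40.422°: ((40.422 − -63.009) mod 360) = 103.431°.
Offset of -154.288° east of the west edge: ((-154.288 − -63.009) mod 360) = 268.721°.
268.721° > 103.431° ⇒ outside.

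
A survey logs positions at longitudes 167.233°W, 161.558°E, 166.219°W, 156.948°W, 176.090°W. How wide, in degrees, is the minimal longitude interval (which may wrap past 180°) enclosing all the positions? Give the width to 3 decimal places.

41.494°

Sort the longitudes: -176.090°, -167.233°, -166.219°, -156.948°, +161.558°.
Eastward gaps between consecutive values (wrapping around): 8.857°, 1.014°, 9.271°, 318.506°, 22.352°.
Largest gap = 318.506° ⇒ minimal covering band is its complement: 360° − 318.506° = 41.494°.
Band runs from +161.558° eastward to -156.948°, crossing the antimeridian.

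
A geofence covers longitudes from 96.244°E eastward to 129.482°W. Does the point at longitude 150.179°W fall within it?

Yes

Band width going east from +96.244° to -129.482°: ((-129.482 − 96.244) mod 360) = 134.274°.
Offset of -150.179° east of the west edge: ((-150.179 − 96.244) mod 360) = 113.577°.
113.577° ≤ 134.274° ⇒ inside.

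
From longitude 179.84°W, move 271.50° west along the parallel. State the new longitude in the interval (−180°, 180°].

91.34°W

Start at -179.84°; shift −271.50° → -451.34°.
-451.34° lies outside (−180°, 180°]; add 360° → -91.34°.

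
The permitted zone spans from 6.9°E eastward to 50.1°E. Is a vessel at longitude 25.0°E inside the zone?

Band width going east from +6.9° to +50.1°: ((50.1 − 6.9) mod 360) = 43.2°.
Offset of +25.0° east of the west edge: ((25.0 − 6.9) mod 360) = 18.1°.
18.1° ≤ 43.2° ⇒ inside.

Yes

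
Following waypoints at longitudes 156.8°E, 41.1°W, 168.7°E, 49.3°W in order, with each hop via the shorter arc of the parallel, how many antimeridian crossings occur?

3

Leg 1: +156.8° → -41.1°, shortest Δλ = 162.1° (east) — crosses 180°.
Leg 2: -41.1° → +168.7°, shortest Δλ = -150.2° (west) — crosses 180°.
Leg 3: +168.7° → -49.3°, shortest Δλ = 142.0° (east) — crosses 180°.
Total crossings: 3.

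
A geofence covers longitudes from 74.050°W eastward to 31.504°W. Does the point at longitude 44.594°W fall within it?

Band width going east from -74.050° to -31.504°: ((-31.504 − -74.050) mod 360) = 42.546°.
Offset of -44.594° east of the west edge: ((-44.594 − -74.050) mod 360) = 29.456°.
29.456° ≤ 42.546° ⇒ inside.

Yes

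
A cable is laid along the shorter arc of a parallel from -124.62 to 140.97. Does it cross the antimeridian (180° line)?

Naïve |140.97 − -124.62| = 265.59° > 180°, so the shorter arc goes the other way round — across 180°.
Signed shortest Δλ = ((140.97 − -124.62 + 180) mod 360) − 180 = -94.41°.
Going west by 94.41° from -124.62° passes through 180° before reaching +140.97°.

Yes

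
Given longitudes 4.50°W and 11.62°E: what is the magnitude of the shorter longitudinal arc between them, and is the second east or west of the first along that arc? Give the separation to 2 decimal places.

16.12° east

Raw difference: 11.62 − -4.50 = 16.12°.
Normalise into (−180°, 180°]: 16.12° stays 16.12°.
Positive ⇒ the second point lies to the east; separation 16.12°.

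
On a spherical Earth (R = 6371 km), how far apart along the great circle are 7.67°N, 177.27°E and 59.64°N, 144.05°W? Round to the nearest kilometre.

6626 km

Δλ = -144.05 − 177.27 = -321.32°; wrapped into (−180°, 180°]: 38.68°.
Δφ = 59.64 − 7.67 = 51.97°.
a = sin²(Δφ/2) + cos φ₁ · cos φ₂ · sin²(Δλ/2) = 0.246901.
c = 2·atan2(√a, √(1−a)) = 1.04002 rad → d = 6371·c ≈ 6626.00 km.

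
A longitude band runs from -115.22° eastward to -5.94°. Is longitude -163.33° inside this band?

Band width going east from -115.22° to -5.94°: ((-5.94 − -115.22) mod 360) = 109.28°.
Offset of -163.33° east of the west edge: ((-163.33 − -115.22) mod 360) = 311.89°.
311.89° > 109.28° ⇒ outside.

No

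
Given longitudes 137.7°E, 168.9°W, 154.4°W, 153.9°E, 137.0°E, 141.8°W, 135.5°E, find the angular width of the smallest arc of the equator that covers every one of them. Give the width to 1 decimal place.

82.7°

Sort the longitudes: -168.9°, -154.4°, -141.8°, +135.5°, +137.0°, +137.7°, +153.9°.
Eastward gaps between consecutive values (wrapping around): 14.5°, 12.6°, 277.3°, 1.5°, 0.7°, 16.2°, 37.2°.
Largest gap = 277.3° ⇒ minimal covering band is its complement: 360° − 277.3° = 82.7°.
Band runs from +135.5° eastward to -141.8°, crossing the antimeridian.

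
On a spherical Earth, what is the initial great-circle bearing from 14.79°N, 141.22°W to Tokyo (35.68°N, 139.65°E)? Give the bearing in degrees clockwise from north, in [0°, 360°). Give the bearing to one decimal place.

Δλ = 139.65 − -141.22 = 280.87°; wrapped into (−180°, 180°]: -79.13°.
θ = atan2( sin Δλ · cos φ₂ , cos φ₁ · sin φ₂ − sin φ₁ · cos φ₂ · cos Δλ )
  = atan2(-0.79771, 0.52483) = -56.658° → normalised to [0°, 360°): 303.342°.

303.3°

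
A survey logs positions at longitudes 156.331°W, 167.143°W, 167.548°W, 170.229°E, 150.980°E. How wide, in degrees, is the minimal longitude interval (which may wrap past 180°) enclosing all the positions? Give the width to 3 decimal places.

52.689°

Sort the longitudes: -167.548°, -167.143°, -156.331°, +150.980°, +170.229°.
Eastward gaps between consecutive values (wrapping around): 0.405°, 10.812°, 307.311°, 19.249°, 22.223°.
Largest gap = 307.311° ⇒ minimal covering band is its complement: 360° − 307.311° = 52.689°.
Band runs from +150.980° eastward to -156.331°, crossing the antimeridian.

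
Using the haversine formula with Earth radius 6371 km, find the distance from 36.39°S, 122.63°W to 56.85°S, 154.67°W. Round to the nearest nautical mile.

Δλ = -154.67 − -122.63 = -32.04°.
Δφ = -56.85 − -36.39 = -20.46°.
a = sin²(Δφ/2) + cos φ₁ · cos φ₂ · sin²(Δλ/2) = 0.065068.
c = 2·atan2(√a, √(1−a)) = 0.51587 rad → d = 6371·c ≈ 3286.60 km ≈ 1774.62 nmi.

1775 nmi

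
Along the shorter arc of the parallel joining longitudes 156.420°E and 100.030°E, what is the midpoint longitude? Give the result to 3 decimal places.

128.225°E

Signed shortest Δλ from +156.420° to +100.030° is -56.390°.
Midpoint longitude = +156.420° + (-56.390°)/2 = +156.420° − 28.195° = +128.225°.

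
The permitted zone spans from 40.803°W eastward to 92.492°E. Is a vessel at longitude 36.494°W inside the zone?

Yes

Band width going east from -40.803° to +92.492°: ((92.492 − -40.803) mod 360) = 133.295°.
Offset of -36.494° east of the west edge: ((-36.494 − -40.803) mod 360) = 4.309°.
4.309° ≤ 133.295° ⇒ inside.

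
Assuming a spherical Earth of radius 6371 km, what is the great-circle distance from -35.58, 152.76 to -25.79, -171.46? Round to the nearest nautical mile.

1927 nmi

Δλ = -171.46 − 152.76 = -324.22°; wrapped into (−180°, 180°]: 35.78°.
Δφ = -25.79 − -35.58 = 9.79°.
a = sin²(Δφ/2) + cos φ₁ · cos φ₂ · sin²(Δλ/2) = 0.076385.
c = 2·atan2(√a, √(1−a)) = 0.56005 rad → d = 6371·c ≈ 3568.06 km ≈ 1926.60 nmi.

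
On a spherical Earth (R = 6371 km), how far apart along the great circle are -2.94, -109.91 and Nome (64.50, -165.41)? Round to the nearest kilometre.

Δλ = -165.41 − -109.91 = -55.50°.
Δφ = 64.50 − -2.94 = 67.44°.
a = sin²(Δφ/2) + cos φ₁ · cos φ₂ · sin²(Δλ/2) = 0.401385.
c = 2·atan2(√a, √(1−a)) = 1.37227 rad → d = 6371·c ≈ 8742.70 km.

8743 km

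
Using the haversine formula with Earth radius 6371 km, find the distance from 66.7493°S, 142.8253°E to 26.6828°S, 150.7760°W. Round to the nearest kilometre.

6268 km

Δλ = -150.7760 − 142.8253 = -293.6013°; wrapped into (−180°, 180°]: 66.3987°.
Δφ = -26.6828 − -66.7493 = 40.0665°.
a = sin²(Δφ/2) + cos φ₁ · cos φ₂ · sin²(Δλ/2) = 0.223101.
c = 2·atan2(√a, √(1−a)) = 0.98388 rad → d = 6371·c ≈ 6268.28 km.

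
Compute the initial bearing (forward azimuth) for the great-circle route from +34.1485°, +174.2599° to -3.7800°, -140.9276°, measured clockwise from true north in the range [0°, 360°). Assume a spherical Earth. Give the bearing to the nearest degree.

Δλ = -140.9276 − 174.2599 = -315.1875°; wrapped into (−180°, 180°]: 44.8125°.
θ = atan2( sin Δλ · cos φ₂ , cos φ₁ · sin φ₂ − sin φ₁ · cos φ₂ · cos Δλ )
  = atan2(0.70326, -0.45192) = 122.725° → normalised to [0°, 360°): 122.725°.

123°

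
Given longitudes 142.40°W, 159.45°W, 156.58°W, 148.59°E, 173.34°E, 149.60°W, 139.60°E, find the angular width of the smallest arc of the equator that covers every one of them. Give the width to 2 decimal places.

Sort the longitudes: -159.45°, -156.58°, -149.60°, -142.40°, +139.60°, +148.59°, +173.34°.
Eastward gaps between consecutive values (wrapping around): 2.87°, 6.98°, 7.20°, 282.00°, 8.99°, 24.75°, 27.21°.
Largest gap = 282.00° ⇒ minimal covering band is its complement: 360° − 282.00° = 78.00°.
Band runs from +139.60° eastward to -142.40°, crossing the antimeridian.

78.00°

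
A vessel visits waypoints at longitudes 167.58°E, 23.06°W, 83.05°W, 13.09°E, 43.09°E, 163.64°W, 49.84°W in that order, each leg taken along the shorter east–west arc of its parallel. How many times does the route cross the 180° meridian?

Leg 1: +167.58° → -23.06°, shortest Δλ = 169.36° (east) — crosses 180°.
Leg 2: -23.06° → -83.05°, shortest Δλ = -59.99° (west) — does not cross 180°.
Leg 3: -83.05° → +13.09°, shortest Δλ = 96.14° (east) — does not cross 180°.
Leg 4: +13.09° → +43.09°, shortest Δλ = 30.0° (east) — does not cross 180°.
Leg 5: +43.09° → -163.64°, shortest Δλ = 153.27° (east) — crosses 180°.
Leg 6: -163.64° → -49.84°, shortest Δλ = 113.8° (east) — does not cross 180°.
Total crossings: 2.

2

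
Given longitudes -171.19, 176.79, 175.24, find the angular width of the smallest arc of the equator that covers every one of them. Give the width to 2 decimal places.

13.57°

Sort the longitudes: -171.19°, +175.24°, +176.79°.
Eastward gaps between consecutive values (wrapping around): 346.43°, 1.55°, 12.02°.
Largest gap = 346.43° ⇒ minimal covering band is its complement: 360° − 346.43° = 13.57°.
Band runs from +175.24° eastward to -171.19°, crossing the antimeridian.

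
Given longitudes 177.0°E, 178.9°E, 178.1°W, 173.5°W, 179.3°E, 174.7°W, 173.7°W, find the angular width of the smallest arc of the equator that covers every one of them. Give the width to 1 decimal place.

Sort the longitudes: -178.1°, -174.7°, -173.7°, -173.5°, +177.0°, +178.9°, +179.3°.
Eastward gaps between consecutive values (wrapping around): 3.4°, 1.0°, 0.2°, 350.5°, 1.9°, 0.4°, 2.6°.
Largest gap = 350.5° ⇒ minimal covering band is its complement: 360° − 350.5° = 9.5°.
Band runs from +177.0° eastward to -173.5°, crossing the antimeridian.

9.5°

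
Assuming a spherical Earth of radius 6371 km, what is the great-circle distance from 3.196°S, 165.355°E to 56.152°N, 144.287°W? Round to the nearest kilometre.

Δλ = -144.287 − 165.355 = -309.642°; wrapped into (−180°, 180°]: 50.358°.
Δφ = 56.152 − -3.196 = 59.348°.
a = sin²(Δφ/2) + cos φ₁ · cos φ₂ · sin²(Δλ/2) = 0.345751.
c = 2·atan2(√a, √(1−a)) = 1.25718 rad → d = 6371·c ≈ 8009.51 km.

8010 km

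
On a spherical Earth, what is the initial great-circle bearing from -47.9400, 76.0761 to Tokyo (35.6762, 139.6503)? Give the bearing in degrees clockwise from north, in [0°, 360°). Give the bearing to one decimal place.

Δλ = 139.6503 − 76.0761 = 63.5742°.
θ = atan2( sin Δλ · cos φ₂ , cos φ₁ · sin φ₂ − sin φ₁ · cos φ₂ · cos Δλ )
  = atan2(0.72745, 0.65910) = 47.822° → normalised to [0°, 360°): 47.822°.

47.8°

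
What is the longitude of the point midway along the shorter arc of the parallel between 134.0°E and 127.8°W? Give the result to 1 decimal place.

176.9°W

Signed shortest Δλ from +134.0° to -127.8° is +98.2°.
Midpoint longitude = +134.0° + (+98.2°)/2 = +134.0° + 49.1° = +183.1°.
Normalise into (−180°, 180°]: -176.9°.
(The naïve average (+134.0 + -127.8)/2 = 3.1° is on the wrong side of the globe.)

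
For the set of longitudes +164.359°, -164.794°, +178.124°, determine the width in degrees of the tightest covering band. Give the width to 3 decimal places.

Sort the longitudes: -164.794°, +164.359°, +178.124°.
Eastward gaps between consecutive values (wrapping around): 329.153°, 13.765°, 17.082°.
Largest gap = 329.153° ⇒ minimal covering band is its complement: 360° − 329.153° = 30.847°.
Band runs from +164.359° eastward to -164.794°, crossing the antimeridian.

30.847°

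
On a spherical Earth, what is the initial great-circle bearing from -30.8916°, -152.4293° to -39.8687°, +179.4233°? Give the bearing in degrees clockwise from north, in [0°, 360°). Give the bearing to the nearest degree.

241°

Δλ = 179.4233 − -152.4293 = 331.8526°; wrapped into (−180°, 180°]: -28.1474°.
θ = atan2( sin Δλ · cos φ₂ , cos φ₁ · sin φ₂ − sin φ₁ · cos φ₂ · cos Δλ )
  = atan2(-0.36207, -0.20264) = -119.235° → normalised to [0°, 360°): 240.765°.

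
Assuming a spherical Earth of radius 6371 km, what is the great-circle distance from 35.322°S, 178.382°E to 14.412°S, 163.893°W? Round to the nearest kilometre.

Δλ = -163.893 − 178.382 = -342.275°; wrapped into (−180°, 180°]: 17.725°.
Δφ = -14.412 − -35.322 = 20.910°.
a = sin²(Δφ/2) + cos φ₁ · cos φ₂ · sin²(Δλ/2) = 0.051686.
c = 2·atan2(√a, √(1−a)) = 0.45870 rad → d = 6371·c ≈ 2922.38 km.

2922 km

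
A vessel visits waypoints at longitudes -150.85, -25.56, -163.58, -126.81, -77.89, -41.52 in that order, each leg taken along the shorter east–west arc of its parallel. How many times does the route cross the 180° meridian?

Leg 1: -150.85° → -25.56°, shortest Δλ = 125.29° (east) — does not cross 180°.
Leg 2: -25.56° → -163.58°, shortest Δλ = -138.02° (west) — does not cross 180°.
Leg 3: -163.58° → -126.81°, shortest Δλ = 36.77° (east) — does not cross 180°.
Leg 4: -126.81° → -77.89°, shortest Δλ = 48.92° (east) — does not cross 180°.
Leg 5: -77.89° → -41.52°, shortest Δλ = 36.37° (east) — does not cross 180°.
Total crossings: 0.

0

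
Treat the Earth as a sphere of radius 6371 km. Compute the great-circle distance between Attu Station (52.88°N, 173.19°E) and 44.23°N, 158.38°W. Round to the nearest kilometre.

Δλ = -158.38 − 173.19 = -331.57°; wrapped into (−180°, 180°]: 28.43°.
Δφ = 44.23 − 52.88 = -8.65°.
a = sin²(Δφ/2) + cos φ₁ · cos φ₂ · sin²(Δλ/2) = 0.031763.
c = 2·atan2(√a, √(1−a)) = 0.35836 rad → d = 6371·c ≈ 2283.09 km.

2283 km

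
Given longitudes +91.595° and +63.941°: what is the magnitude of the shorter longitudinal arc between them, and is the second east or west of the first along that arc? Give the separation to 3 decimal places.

Raw difference: 63.941 − 91.595 = -27.654°.
Normalise into (−180°, 180°]: -27.654° stays -27.654°.
Negative ⇒ the second point lies to the west; separation 27.654°.

27.654° west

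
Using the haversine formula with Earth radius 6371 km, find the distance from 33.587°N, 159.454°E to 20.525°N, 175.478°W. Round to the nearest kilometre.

2864 km

Δλ = -175.478 − 159.454 = -334.932°; wrapped into (−180°, 180°]: 25.068°.
Δφ = 20.525 − 33.587 = -13.062°.
a = sin²(Δφ/2) + cos φ₁ · cos φ₂ · sin²(Δλ/2) = 0.049681.
c = 2·atan2(√a, √(1−a)) = 0.44956 rad → d = 6371·c ≈ 2864.14 km.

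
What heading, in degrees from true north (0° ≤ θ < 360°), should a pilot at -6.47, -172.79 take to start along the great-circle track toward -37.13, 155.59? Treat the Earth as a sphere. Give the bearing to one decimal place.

218.6°

Δλ = 155.59 − -172.79 = 328.38°; wrapped into (−180°, 180°]: -31.62°.
θ = atan2( sin Δλ · cos φ₂ , cos φ₁ · sin φ₂ − sin φ₁ · cos φ₂ · cos Δλ )
  = atan2(-0.41799, -0.52328) = -141.382° → normalised to [0°, 360°): 218.618°.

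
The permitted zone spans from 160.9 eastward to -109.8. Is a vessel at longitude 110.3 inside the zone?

Band width going east from +160.9° to -109.8°: ((-109.8 − 160.9) mod 360) = 89.3°.
Offset of +110.3° east of the west edge: ((110.3 − 160.9) mod 360) = 309.4°.
309.4° > 89.3° ⇒ outside.

No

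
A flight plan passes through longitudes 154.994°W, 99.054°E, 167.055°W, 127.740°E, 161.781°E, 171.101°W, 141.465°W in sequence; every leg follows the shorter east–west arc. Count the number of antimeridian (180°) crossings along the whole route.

Leg 1: -154.994° → +99.054°, shortest Δλ = -105.952° (west) — crosses 180°.
Leg 2: +99.054° → -167.055°, shortest Δλ = 93.891° (east) — crosses 180°.
Leg 3: -167.055° → +127.740°, shortest Δλ = -65.205° (west) — crosses 180°.
Leg 4: +127.740° → +161.781°, shortest Δλ = 34.041° (east) — does not cross 180°.
Leg 5: +161.781° → -171.101°, shortest Δλ = 27.118° (east) — crosses 180°.
Leg 6: -171.101° → -141.465°, shortest Δλ = 29.636° (east) — does not cross 180°.
Total crossings: 4.

4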